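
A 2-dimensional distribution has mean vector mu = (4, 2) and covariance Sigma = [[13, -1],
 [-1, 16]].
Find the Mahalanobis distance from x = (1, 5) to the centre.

Step 1 — centre the observation: (x - mu) = (-3, 3).

Step 2 — invert Sigma. det(Sigma) = 13·16 - (-1)² = 207.
  Sigma^{-1} = (1/det) · [[d, -b], [-b, a]] = [[0.0773, 0.0048],
 [0.0048, 0.0628]].

Step 3 — form the quadratic (x - mu)^T · Sigma^{-1} · (x - mu):
  Sigma^{-1} · (x - mu) = (-0.2174, 0.1739).
  (x - mu)^T · [Sigma^{-1} · (x - mu)] = (-3)·(-0.2174) + (3)·(0.1739) = 1.1739.

Step 4 — take square root: d = √(1.1739) ≈ 1.0835.

d(x, mu) = √(1.1739) ≈ 1.0835


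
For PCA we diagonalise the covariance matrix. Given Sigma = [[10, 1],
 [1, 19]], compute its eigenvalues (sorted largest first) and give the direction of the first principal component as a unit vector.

Step 1 — characteristic polynomial of 2×2 Sigma:
  det(Sigma - λI) = λ² - trace · λ + det = 0.
  trace = 10 + 19 = 29, det = 10·19 - (1)² = 189.
Step 2 — discriminant:
  Δ = trace² - 4·det = 841 - 756 = 85.
Step 3 — eigenvalues:
  λ = (trace ± √Δ)/2 = (29 ± 9.2195)/2,
  λ_1 = 19.1098,  λ_2 = 9.8902.

Step 4 — unit eigenvector for λ_1: solve (Sigma - λ_1 I)v = 0. First row:
  (10 - 19.1098)·v_x + (1)·v_y = 0, i.e. (-9.1098)·v_x + (1)·v_y = 0,
  so v ∝ (b, λ_1 - a) = (1, 9.1098) = u.
  ||u|| = √((1)² + (9.1098)²) = √(83.988) ≈ 9.1645,
  v_1 = u/||u|| ≈ (0.1091, 0.994) (||v_1|| = 1).

λ_1 = 19.1098,  λ_2 = 9.8902;  v_1 ≈ (0.1091, 0.994)


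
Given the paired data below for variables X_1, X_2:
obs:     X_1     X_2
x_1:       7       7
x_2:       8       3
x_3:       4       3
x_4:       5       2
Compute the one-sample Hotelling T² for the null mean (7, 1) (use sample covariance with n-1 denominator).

Step 1 — sample mean vector:
  mean(X_1) = (7 + 8 + 4 + 5) / 4 = 24/4 = 6
  mean(X_2) = (7 + 3 + 3 + 2) / 4 = 15/4 = 3.75
  x̄ = (6, 3.75),  deviation x̄ - mu_0 = (6, 3.75) - (7, 1) = (-1, 2.75).

Step 2 — sample covariance matrix, S[i,j] = (1/(n-1)) · Σ_k (x_{k,i} - mean_i) · (x_{k,j} - mean_j), divisor n-1 = 3:
  S[X_1,X_1] = ((1)·(1) + (2)·(2) + (-2)·(-2) + (-1)·(-1)) / 3 = 10/3 = 3.3333
  S[X_1,X_2] = ((1)·(3.25) + (2)·(-0.75) + (-2)·(-0.75) + (-1)·(-1.75)) / 3 = 5/3 = 1.6667
  S[X_2,X_2] = ((3.25)·(3.25) + (-0.75)·(-0.75) + (-0.75)·(-0.75) + (-1.75)·(-1.75)) / 3 = 14.75/3 = 4.9167
  S = [[3.3333, 1.6667],
 [1.6667, 4.9167]].

Step 3 — invert S. det(S) = 3.3333·4.9167 - (1.6667)² = 13.6111.
  S^{-1} = (1/det) · [[d, -b], [-b, a]] = [[0.3612, -0.1224],
 [-0.1224, 0.2449]].

Step 4 — quadratic form (x̄ - mu_0)^T · S^{-1} · (x̄ - mu_0):
  S^{-1} · (x̄ - mu_0) = (-0.698, 0.7959),
  (x̄ - mu_0)^T · [...] = (-1)·(-0.698) + (2.75)·(0.7959) = 2.8867.

Step 5 — scale by n: T² = 4 · 2.8867 = 11.5469.

T² ≈ 11.5469


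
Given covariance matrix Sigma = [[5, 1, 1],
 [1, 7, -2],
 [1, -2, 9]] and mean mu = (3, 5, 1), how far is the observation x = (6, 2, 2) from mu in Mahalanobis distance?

Step 1 — centre the observation: (x - mu) = (3, -3, 1).

Step 2 — invert Sigma (cofactor / det for 3×3, or solve directly):
  Sigma^{-1} = [[0.2145, -0.04, -0.0327],
 [-0.04, 0.16, 0.04],
 [-0.0327, 0.04, 0.1236]].

Step 3 — form the quadratic (x - mu)^T · Sigma^{-1} · (x - mu):
  Sigma^{-1} · (x - mu) = (0.7309, -0.56, -0.0945).
  (x - mu)^T · [Sigma^{-1} · (x - mu)] = (3)·(0.7309) + (-3)·(-0.56) + (1)·(-0.0945) = 3.7782.

Step 4 — take square root: d = √(3.7782) ≈ 1.9438.

d(x, mu) = √(3.7782) ≈ 1.9438


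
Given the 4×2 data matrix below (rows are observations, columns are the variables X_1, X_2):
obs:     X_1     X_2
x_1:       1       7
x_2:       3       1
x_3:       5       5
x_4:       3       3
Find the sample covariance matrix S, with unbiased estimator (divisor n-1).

Step 1 — column means:
  mean(X_1) = (1 + 3 + 5 + 3) / 4 = 12/4 = 3
  mean(X_2) = (7 + 1 + 5 + 3) / 4 = 16/4 = 4

Step 2 — sample covariance S[i,j] = (1/(n-1)) · Σ_k (x_{k,i} - mean_i) · (x_{k,j} - mean_j), with n-1 = 3.
  S[X_1,X_1] = ((-2)·(-2) + (0)·(0) + (2)·(2) + (0)·(0)) / 3 = 8/3 = 2.6667
  S[X_1,X_2] = ((-2)·(3) + (0)·(-3) + (2)·(1) + (0)·(-1)) / 3 = -4/3 = -1.3333
  S[X_2,X_2] = ((3)·(3) + (-3)·(-3) + (1)·(1) + (-1)·(-1)) / 3 = 20/3 = 6.6667

S is symmetric (S[j,i] = S[i,j]). Assembling:

S = [[2.6667, -1.3333],
 [-1.3333, 6.6667]]


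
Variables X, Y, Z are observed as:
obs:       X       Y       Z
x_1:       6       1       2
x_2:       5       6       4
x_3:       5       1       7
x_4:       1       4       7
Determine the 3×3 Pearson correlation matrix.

Step 1 — column means:
  mean(X) = (6 + 5 + 5 + 1) / 4 = 17/4 = 4.25
  mean(Y) = (1 + 6 + 1 + 4) / 4 = 12/4 = 3
  mean(Z) = (2 + 4 + 7 + 7) / 4 = 20/4 = 5

Step 2 — sample variances and covariances s[i,j] = (1/(n-1)) · Σ_k (x_{k,i} - mean_i) · (x_{k,j} - mean_j), with n-1 = 3:
  s[X,X] = ((1.75)·(1.75) + (0.75)·(0.75) + (0.75)·(0.75) + (-3.25)·(-3.25)) / 3 = 14.75/3 = 4.9167
  s[X,Y] = ((1.75)·(-2) + (0.75)·(3) + (0.75)·(-2) + (-3.25)·(1)) / 3 = -6/3 = -2
  s[X,Z] = ((1.75)·(-3) + (0.75)·(-1) + (0.75)·(2) + (-3.25)·(2)) / 3 = -11/3 = -3.6667
  s[Y,Y] = ((-2)·(-2) + (3)·(3) + (-2)·(-2) + (1)·(1)) / 3 = 18/3 = 6
  s[Y,Z] = ((-2)·(-3) + (3)·(-1) + (-2)·(2) + (1)·(2)) / 3 = 1/3 = 0.3333
  s[Z,Z] = ((-3)·(-3) + (-1)·(-1) + (2)·(2) + (2)·(2)) / 3 = 18/3 = 6
  Sample standard deviations s_i = √(s[i,i]):
  s(X) = √(4.9167) = 2.2174
  s(Y) = √(6) = 2.4495
  s(Z) = √(6) = 2.4495

Step 3 — r_{ij} = s_{ij} / (s_i · s_j):
  r[X,X] = 1 (diagonal).
  r[X,Y] = -2 / (2.2174 · 2.4495) = -2 / 5.4314 = -0.3682
  r[X,Z] = -3.6667 / (2.2174 · 2.4495) = -3.6667 / 5.4314 = -0.6751
  r[Y,Y] = 1 (diagonal).
  r[Y,Z] = 0.3333 / (2.4495 · 2.4495) = 0.3333 / 6 = 0.0556
  r[Z,Z] = 1 (diagonal).

R is symmetric with unit diagonal. Assembling:

R = [[1, -0.3682, -0.6751],
 [-0.3682, 1, 0.0556],
 [-0.6751, 0.0556, 1]]


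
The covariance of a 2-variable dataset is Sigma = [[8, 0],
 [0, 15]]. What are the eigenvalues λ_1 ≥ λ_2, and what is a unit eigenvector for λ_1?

Step 1 — characteristic polynomial of 2×2 Sigma:
  det(Sigma - λI) = λ² - trace · λ + det = 0.
  trace = 8 + 15 = 23, det = 8·15 - (0)² = 120.
Step 2 — discriminant:
  Δ = trace² - 4·det = 529 - 480 = 49.
Step 3 — eigenvalues:
  λ = (trace ± √Δ)/2 = (23 ± 7)/2,
  λ_1 = 15,  λ_2 = 8.

Step 4 — unit eigenvector for λ_1: Sigma is diagonal, so its eigenvectors are the coordinate axes. λ_1 = 15 is the diagonal entry on the second coordinate axis, hence
  v_1 = (0, 1) (||v_1|| = 1).

λ_1 = 15,  λ_2 = 8;  v_1 ≈ (0, 1)


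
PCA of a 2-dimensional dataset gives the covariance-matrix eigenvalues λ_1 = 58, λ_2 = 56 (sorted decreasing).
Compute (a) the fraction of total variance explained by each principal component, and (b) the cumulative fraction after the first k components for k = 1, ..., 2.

Step 1 — total variance = trace(Sigma) = Σ λ_i = 58 + 56 = 114.

Step 2 — fraction explained by component i = λ_i / Σ λ:
  PC1: 58/114 = 0.5088
  PC2: 56/114 = 0.4912

Step 3 — cumulative fraction after k components = (λ_1 + ... + λ_k) / Σ λ:
  k = 1: 58/114 = 0.5088
  k = 2: (58 + 56)/114 = 114/114 = 1

Summary (fraction, with percent):

explained: PC1 0.5088 (50.88%), PC2 0.4912 (49.12%);  cumulative: 0.5088, 1


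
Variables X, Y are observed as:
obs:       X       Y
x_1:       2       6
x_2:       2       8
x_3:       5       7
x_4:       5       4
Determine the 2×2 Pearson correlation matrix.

Step 1 — column means:
  mean(X) = (2 + 2 + 5 + 5) / 4 = 14/4 = 3.5
  mean(Y) = (6 + 8 + 7 + 4) / 4 = 25/4 = 6.25

Step 2 — sample variances and covariances s[i,j] = (1/(n-1)) · Σ_k (x_{k,i} - mean_i) · (x_{k,j} - mean_j), with n-1 = 3:
  s[X,X] = ((-1.5)·(-1.5) + (-1.5)·(-1.5) + (1.5)·(1.5) + (1.5)·(1.5)) / 3 = 9/3 = 3
  s[X,Y] = ((-1.5)·(-0.25) + (-1.5)·(1.75) + (1.5)·(0.75) + (1.5)·(-2.25)) / 3 = -4.5/3 = -1.5
  s[Y,Y] = ((-0.25)·(-0.25) + (1.75)·(1.75) + (0.75)·(0.75) + (-2.25)·(-2.25)) / 3 = 8.75/3 = 2.9167
  Sample standard deviations s_i = √(s[i,i]):
  s(X) = √(3) = 1.7321
  s(Y) = √(2.9167) = 1.7078

Step 3 — r_{ij} = s_{ij} / (s_i · s_j):
  r[X,X] = 1 (diagonal).
  r[X,Y] = -1.5 / (1.7321 · 1.7078) = -1.5 / 2.958 = -0.5071
  r[Y,Y] = 1 (diagonal).

R is symmetric with unit diagonal. Assembling:

R = [[1, -0.5071],
 [-0.5071, 1]]


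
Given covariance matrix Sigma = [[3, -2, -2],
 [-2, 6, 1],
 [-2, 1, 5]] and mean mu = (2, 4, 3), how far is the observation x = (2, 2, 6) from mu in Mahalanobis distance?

Step 1 — centre the observation: (x - mu) = (0, -2, 3).

Step 2 — invert Sigma (cofactor / det for 3×3, or solve directly):
  Sigma^{-1} = [[0.5686, 0.1569, 0.1961],
 [0.1569, 0.2157, 0.0196],
 [0.1961, 0.0196, 0.2745]].

Step 3 — form the quadratic (x - mu)^T · Sigma^{-1} · (x - mu):
  Sigma^{-1} · (x - mu) = (0.2745, -0.3725, 0.7843).
  (x - mu)^T · [Sigma^{-1} · (x - mu)] = (0)·(0.2745) + (-2)·(-0.3725) + (3)·(0.7843) = 3.098.

Step 4 — take square root: d = √(3.098) ≈ 1.7601.

d(x, mu) = √(3.098) ≈ 1.7601


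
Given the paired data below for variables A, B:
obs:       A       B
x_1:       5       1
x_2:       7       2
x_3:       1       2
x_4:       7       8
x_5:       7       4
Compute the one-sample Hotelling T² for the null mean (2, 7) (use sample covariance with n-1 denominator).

Step 1 — sample mean vector:
  mean(A) = (5 + 7 + 1 + 7 + 7) / 5 = 27/5 = 5.4
  mean(B) = (1 + 2 + 2 + 8 + 4) / 5 = 17/5 = 3.4
  x̄ = (5.4, 3.4),  deviation x̄ - mu_0 = (5.4, 3.4) - (2, 7) = (3.4, -3.6).

Step 2 — sample covariance matrix, S[i,j] = (1/(n-1)) · Σ_k (x_{k,i} - mean_i) · (x_{k,j} - mean_j), divisor n-1 = 4:
  S[A,A] = ((-0.4)·(-0.4) + (1.6)·(1.6) + (-4.4)·(-4.4) + (1.6)·(1.6) + (1.6)·(1.6)) / 4 = 27.2/4 = 6.8
  S[A,B] = ((-0.4)·(-2.4) + (1.6)·(-1.4) + (-4.4)·(-1.4) + (1.6)·(4.6) + (1.6)·(0.6)) / 4 = 13.2/4 = 3.3
  S[B,B] = ((-2.4)·(-2.4) + (-1.4)·(-1.4) + (-1.4)·(-1.4) + (4.6)·(4.6) + (0.6)·(0.6)) / 4 = 31.2/4 = 7.8
  S = [[6.8, 3.3],
 [3.3, 7.8]].

Step 3 — invert S. det(S) = 6.8·7.8 - (3.3)² = 42.15.
  S^{-1} = (1/det) · [[d, -b], [-b, a]] = [[0.1851, -0.0783],
 [-0.0783, 0.1613]].

Step 4 — quadratic form (x̄ - mu_0)^T · S^{-1} · (x̄ - mu_0):
  S^{-1} · (x̄ - mu_0) = (0.911, -0.847),
  (x̄ - mu_0)^T · [...] = (3.4)·(0.911) + (-3.6)·(-0.847) = 6.1466.

Step 5 — scale by n: T² = 5 · 6.1466 = 30.7331.

T² ≈ 30.7331


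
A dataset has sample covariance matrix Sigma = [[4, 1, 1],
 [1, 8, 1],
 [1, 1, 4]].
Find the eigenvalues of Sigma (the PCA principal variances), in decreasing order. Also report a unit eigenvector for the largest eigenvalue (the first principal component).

Step 1 — characteristic polynomial p(λ) = det(λI - Sigma) = λ³ - tr·λ² + c_1·λ - det, where tr = trace, c_1 = sum of the principal 2×2 minors, det = det(Sigma):
  tr = 4 + 8 + 4 = 16,
  c_1 = (4·8 - (1)²) + (4·4 - (1)²) + (8·4 - (1)²) = 31 + 15 + 31 = 77,
  det = 4·(8·4 - (1)²) - (1)·((1)·4 - (1)·(1)) + (1)·((1)·(1) - 8·(1)) = 4·(31) - (1)·(3) + (1)·(-7) = 114.
  So p(λ) = λ³ - 16λ² + 77λ - 114.
Step 2 — look for an integer root (rational root theorem: any rational root is an integer divisor of 114). Testing λ = 3:
  p(3) = 27 - 144 + 231 - 114 = 0  ✓
  Dividing out (λ - 3): p(λ) = (λ - 3)(λ² - 13λ + 38).
Step 3 — remaining eigenvalues from the quadratic λ² - 13λ + 38 = 0:
  Δ = 13² - 4·38 = 169 - 152 = 17,  λ = (13 ± √17)/2 = (13 ± 4.1231)/2 ≈ 8.5616 or 4.4384.
  Sorted: λ_1 = 8.5616,  λ_2 = 4.4384,  λ_3 = 3  (check: sum = 16 = tr ✓).

Step 4 — unit eigenvector for λ_1 ≈ 8.5616: v spans the null space of (Sigma - λ_1 I), whose rows are
  r_1 = (-4.5616, 1, 1),  r_2 = (1, -0.5616, 1),  r_3 = (1, 1, -4.5616).
  v is orthogonal to every row, so take v ∝ r_1 × r_2 = ((1)·(1) - (1)·(-0.5616), (1)·(1) - (-4.5616)·(1), (-4.5616)·(-0.5616) - (1)·(1)) ≈ (1.5616, 5.5616, 1.5616).
  Let u = (1.5616, 5.5616, 1.5616).
  ||u|| = √((1.5616)² + (5.5616)² + (1.5616)²) = √(35.8078) ≈ 5.984,  v_1 = u/||u|| ≈ (0.261, 0.9294, 0.261) (||v_1|| = 1).

λ_1 = 8.5616,  λ_2 = 4.4384,  λ_3 = 3;  v_1 ≈ (0.261, 0.9294, 0.261)


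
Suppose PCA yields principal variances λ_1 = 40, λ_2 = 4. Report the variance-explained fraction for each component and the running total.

Step 1 — total variance = trace(Sigma) = Σ λ_i = 40 + 4 = 44.

Step 2 — fraction explained by component i = λ_i / Σ λ:
  PC1: 40/44 = 0.9091
  PC2: 4/44 = 0.0909

Step 3 — cumulative fraction after k components = (λ_1 + ... + λ_k) / Σ λ:
  k = 1: 40/44 = 0.9091
  k = 2: (40 + 4)/44 = 44/44 = 1

Summary (fraction, with percent):

explained: PC1 0.9091 (90.91%), PC2 0.0909 (9.09%);  cumulative: 0.9091, 1


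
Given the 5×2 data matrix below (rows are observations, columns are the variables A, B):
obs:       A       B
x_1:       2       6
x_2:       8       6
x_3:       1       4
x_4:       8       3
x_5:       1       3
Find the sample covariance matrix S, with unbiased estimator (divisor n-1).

Step 1 — column means:
  mean(A) = (2 + 8 + 1 + 8 + 1) / 5 = 20/5 = 4
  mean(B) = (6 + 6 + 4 + 3 + 3) / 5 = 22/5 = 4.4

Step 2 — sample covariance S[i,j] = (1/(n-1)) · Σ_k (x_{k,i} - mean_i) · (x_{k,j} - mean_j), with n-1 = 4.
  S[A,A] = ((-2)·(-2) + (4)·(4) + (-3)·(-3) + (4)·(4) + (-3)·(-3)) / 4 = 54/4 = 13.5
  S[A,B] = ((-2)·(1.6) + (4)·(1.6) + (-3)·(-0.4) + (4)·(-1.4) + (-3)·(-1.4)) / 4 = 3/4 = 0.75
  S[B,B] = ((1.6)·(1.6) + (1.6)·(1.6) + (-0.4)·(-0.4) + (-1.4)·(-1.4) + (-1.4)·(-1.4)) / 4 = 9.2/4 = 2.3

S is symmetric (S[j,i] = S[i,j]). Assembling:

S = [[13.5, 0.75],
 [0.75, 2.3]]


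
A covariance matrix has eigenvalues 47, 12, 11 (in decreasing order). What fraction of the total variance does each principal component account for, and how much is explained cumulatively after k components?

Step 1 — total variance = trace(Sigma) = Σ λ_i = 47 + 12 + 11 = 70.

Step 2 — fraction explained by component i = λ_i / Σ λ:
  PC1: 47/70 = 0.6714
  PC2: 12/70 = 0.1714
  PC3: 11/70 = 0.1571

Step 3 — cumulative fraction after k components = (λ_1 + ... + λ_k) / Σ λ:
  k = 1: 47/70 = 0.6714
  k = 2: (47 + 12)/70 = 59/70 = 0.8429
  k = 3: (47 + 12 + 11)/70 = 70/70 = 1

Summary (fraction, with percent):

explained: PC1 0.6714 (67.14%), PC2 0.1714 (17.14%), PC3 0.1571 (15.71%);  cumulative: 0.6714, 0.8429, 1


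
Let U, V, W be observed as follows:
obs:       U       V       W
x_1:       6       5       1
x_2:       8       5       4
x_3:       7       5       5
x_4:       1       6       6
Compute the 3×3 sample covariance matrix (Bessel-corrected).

Step 1 — column means:
  mean(U) = (6 + 8 + 7 + 1) / 4 = 22/4 = 5.5
  mean(V) = (5 + 5 + 5 + 6) / 4 = 21/4 = 5.25
  mean(W) = (1 + 4 + 5 + 6) / 4 = 16/4 = 4

Step 2 — sample covariance S[i,j] = (1/(n-1)) · Σ_k (x_{k,i} - mean_i) · (x_{k,j} - mean_j), with n-1 = 3.
  S[U,U] = ((0.5)·(0.5) + (2.5)·(2.5) + (1.5)·(1.5) + (-4.5)·(-4.5)) / 3 = 29/3 = 9.6667
  S[U,V] = ((0.5)·(-0.25) + (2.5)·(-0.25) + (1.5)·(-0.25) + (-4.5)·(0.75)) / 3 = -4.5/3 = -1.5
  S[U,W] = ((0.5)·(-3) + (2.5)·(0) + (1.5)·(1) + (-4.5)·(2)) / 3 = -9/3 = -3
  S[V,V] = ((-0.25)·(-0.25) + (-0.25)·(-0.25) + (-0.25)·(-0.25) + (0.75)·(0.75)) / 3 = 0.75/3 = 0.25
  S[V,W] = ((-0.25)·(-3) + (-0.25)·(0) + (-0.25)·(1) + (0.75)·(2)) / 3 = 2/3 = 0.6667
  S[W,W] = ((-3)·(-3) + (0)·(0) + (1)·(1) + (2)·(2)) / 3 = 14/3 = 4.6667

S is symmetric (S[j,i] = S[i,j]). Assembling:

S = [[9.6667, -1.5, -3],
 [-1.5, 0.25, 0.6667],
 [-3, 0.6667, 4.6667]]


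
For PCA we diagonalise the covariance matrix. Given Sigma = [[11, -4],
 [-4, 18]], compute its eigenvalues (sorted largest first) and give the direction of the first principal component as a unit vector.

Step 1 — characteristic polynomial of 2×2 Sigma:
  det(Sigma - λI) = λ² - trace · λ + det = 0.
  trace = 11 + 18 = 29, det = 11·18 - (-4)² = 182.
Step 2 — discriminant:
  Δ = trace² - 4·det = 841 - 728 = 113.
Step 3 — eigenvalues:
  λ = (trace ± √Δ)/2 = (29 ± 10.6301)/2,
  λ_1 = 19.8151,  λ_2 = 9.1849.

Step 4 — unit eigenvector for λ_1: solve (Sigma - λ_1 I)v = 0. First row:
  (11 - 19.8151)·v_x + (-4)·v_y = 0, i.e. (-8.8151)·v_x + (-4)·v_y = 0,
  so v ∝ (b, λ_1 - a) = (-4, 8.8151); multiply by -1 so the first entry is positive: u = (4, -8.8151).
  ||u|| = √((4)² + (-8.8151)²) = √(93.7055) ≈ 9.6802,
  v_1 = u/||u|| ≈ (0.4132, -0.9106) (||v_1|| = 1).

λ_1 = 19.8151,  λ_2 = 9.1849;  v_1 ≈ (0.4132, -0.9106)


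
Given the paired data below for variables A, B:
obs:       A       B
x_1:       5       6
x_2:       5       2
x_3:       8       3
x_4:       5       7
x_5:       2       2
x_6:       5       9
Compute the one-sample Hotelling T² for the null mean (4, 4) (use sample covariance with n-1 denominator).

Step 1 — sample mean vector:
  mean(A) = (5 + 5 + 8 + 5 + 2 + 5) / 6 = 30/6 = 5
  mean(B) = (6 + 2 + 3 + 7 + 2 + 9) / 6 = 29/6 = 4.8333
  x̄ = (5, 4.8333),  deviation x̄ - mu_0 = (5, 4.8333) - (4, 4) = (1, 0.8333).

Step 2 — sample covariance matrix, S[i,j] = (1/(n-1)) · Σ_k (x_{k,i} - mean_i) · (x_{k,j} - mean_j), divisor n-1 = 5:
  S[A,A] = ((0)·(0) + (0)·(0) + (3)·(3) + (0)·(0) + (-3)·(-3) + (0)·(0)) / 5 = 18/5 = 3.6
  S[A,B] = ((0)·(1.1667) + (0)·(-2.8333) + (3)·(-1.8333) + (0)·(2.1667) + (-3)·(-2.8333) + (0)·(4.1667)) / 5 = 3/5 = 0.6
  S[B,B] = ((1.1667)·(1.1667) + (-2.8333)·(-2.8333) + (-1.8333)·(-1.8333) + (2.1667)·(2.1667) + (-2.8333)·(-2.8333) + (4.1667)·(4.1667)) / 5 = 42.8333/5 = 8.5667
  S = [[3.6, 0.6],
 [0.6, 8.5667]].

Step 3 — invert S. det(S) = 3.6·8.5667 - (0.6)² = 30.48.
  S^{-1} = (1/det) · [[d, -b], [-b, a]] = [[0.2811, -0.0197],
 [-0.0197, 0.1181]].

Step 4 — quadratic form (x̄ - mu_0)^T · S^{-1} · (x̄ - mu_0):
  S^{-1} · (x̄ - mu_0) = (0.2647, 0.0787),
  (x̄ - mu_0)^T · [...] = (1)·(0.2647) + (0.8333)·(0.0787) = 0.3303.

Step 5 — scale by n: T² = 6 · 0.3303 = 1.9816.

T² ≈ 1.9816


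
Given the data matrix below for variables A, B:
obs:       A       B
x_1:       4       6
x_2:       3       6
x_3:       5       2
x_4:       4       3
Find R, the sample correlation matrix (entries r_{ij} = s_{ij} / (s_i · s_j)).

Step 1 — column means:
  mean(A) = (4 + 3 + 5 + 4) / 4 = 16/4 = 4
  mean(B) = (6 + 6 + 2 + 3) / 4 = 17/4 = 4.25

Step 2 — sample variances and covariances s[i,j] = (1/(n-1)) · Σ_k (x_{k,i} - mean_i) · (x_{k,j} - mean_j), with n-1 = 3:
  s[A,A] = ((0)·(0) + (-1)·(-1) + (1)·(1) + (0)·(0)) / 3 = 2/3 = 0.6667
  s[A,B] = ((0)·(1.75) + (-1)·(1.75) + (1)·(-2.25) + (0)·(-1.25)) / 3 = -4/3 = -1.3333
  s[B,B] = ((1.75)·(1.75) + (1.75)·(1.75) + (-2.25)·(-2.25) + (-1.25)·(-1.25)) / 3 = 12.75/3 = 4.25
  Sample standard deviations s_i = √(s[i,i]):
  s(A) = √(0.6667) = 0.8165
  s(B) = √(4.25) = 2.0616

Step 3 — r_{ij} = s_{ij} / (s_i · s_j):
  r[A,A] = 1 (diagonal).
  r[A,B] = -1.3333 / (0.8165 · 2.0616) = -1.3333 / 1.6833 = -0.7921
  r[B,B] = 1 (diagonal).

R is symmetric with unit diagonal. Assembling:

R = [[1, -0.7921],
 [-0.7921, 1]]


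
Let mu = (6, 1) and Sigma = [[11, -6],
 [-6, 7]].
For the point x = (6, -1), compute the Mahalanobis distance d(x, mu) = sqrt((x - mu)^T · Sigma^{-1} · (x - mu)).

Step 1 — centre the observation: (x - mu) = (0, -2).

Step 2 — invert Sigma. det(Sigma) = 11·7 - (-6)² = 41.
  Sigma^{-1} = (1/det) · [[d, -b], [-b, a]] = [[0.1707, 0.1463],
 [0.1463, 0.2683]].

Step 3 — form the quadratic (x - mu)^T · Sigma^{-1} · (x - mu):
  Sigma^{-1} · (x - mu) = (-0.2927, -0.5366).
  (x - mu)^T · [Sigma^{-1} · (x - mu)] = (0)·(-0.2927) + (-2)·(-0.5366) = 1.0732.

Step 4 — take square root: d = √(1.0732) ≈ 1.0359.

d(x, mu) = √(1.0732) ≈ 1.0359


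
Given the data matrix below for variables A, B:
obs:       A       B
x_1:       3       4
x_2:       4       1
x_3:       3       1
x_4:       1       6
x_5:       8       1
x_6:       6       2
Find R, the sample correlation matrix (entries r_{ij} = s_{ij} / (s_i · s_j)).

Step 1 — column means:
  mean(A) = (3 + 4 + 3 + 1 + 8 + 6) / 6 = 25/6 = 4.1667
  mean(B) = (4 + 1 + 1 + 6 + 1 + 2) / 6 = 15/6 = 2.5

Step 2 — sample variances and covariances s[i,j] = (1/(n-1)) · Σ_k (x_{k,i} - mean_i) · (x_{k,j} - mean_j), with n-1 = 5:
  s[A,A] = ((-1.1667)·(-1.1667) + (-0.1667)·(-0.1667) + (-1.1667)·(-1.1667) + (-3.1667)·(-3.1667) + (3.8333)·(3.8333) + (1.8333)·(1.8333)) / 5 = 30.8333/5 = 6.1667
  s[A,B] = ((-1.1667)·(1.5) + (-0.1667)·(-1.5) + (-1.1667)·(-1.5) + (-3.1667)·(3.5) + (3.8333)·(-1.5) + (1.8333)·(-0.5)) / 5 = -17.5/5 = -3.5
  s[B,B] = ((1.5)·(1.5) + (-1.5)·(-1.5) + (-1.5)·(-1.5) + (3.5)·(3.5) + (-1.5)·(-1.5) + (-0.5)·(-0.5)) / 5 = 21.5/5 = 4.3
  Sample standard deviations s_i = √(s[i,i]):
  s(A) = √(6.1667) = 2.4833
  s(B) = √(4.3) = 2.0736

Step 3 — r_{ij} = s_{ij} / (s_i · s_j):
  r[A,A] = 1 (diagonal).
  r[A,B] = -3.5 / (2.4833 · 2.0736) = -3.5 / 5.1494 = -0.6797
  r[B,B] = 1 (diagonal).

R is symmetric with unit diagonal. Assembling:

R = [[1, -0.6797],
 [-0.6797, 1]]


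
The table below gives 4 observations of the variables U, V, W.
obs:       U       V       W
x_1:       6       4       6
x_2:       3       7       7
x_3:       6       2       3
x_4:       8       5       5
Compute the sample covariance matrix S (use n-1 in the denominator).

Step 1 — column means:
  mean(U) = (6 + 3 + 6 + 8) / 4 = 23/4 = 5.75
  mean(V) = (4 + 7 + 2 + 5) / 4 = 18/4 = 4.5
  mean(W) = (6 + 7 + 3 + 5) / 4 = 21/4 = 5.25

Step 2 — sample covariance S[i,j] = (1/(n-1)) · Σ_k (x_{k,i} - mean_i) · (x_{k,j} - mean_j), with n-1 = 3.
  S[U,U] = ((0.25)·(0.25) + (-2.75)·(-2.75) + (0.25)·(0.25) + (2.25)·(2.25)) / 3 = 12.75/3 = 4.25
  S[U,V] = ((0.25)·(-0.5) + (-2.75)·(2.5) + (0.25)·(-2.5) + (2.25)·(0.5)) / 3 = -6.5/3 = -2.1667
  S[U,W] = ((0.25)·(0.75) + (-2.75)·(1.75) + (0.25)·(-2.25) + (2.25)·(-0.25)) / 3 = -5.75/3 = -1.9167
  S[V,V] = ((-0.5)·(-0.5) + (2.5)·(2.5) + (-2.5)·(-2.5) + (0.5)·(0.5)) / 3 = 13/3 = 4.3333
  S[V,W] = ((-0.5)·(0.75) + (2.5)·(1.75) + (-2.5)·(-2.25) + (0.5)·(-0.25)) / 3 = 9.5/3 = 3.1667
  S[W,W] = ((0.75)·(0.75) + (1.75)·(1.75) + (-2.25)·(-2.25) + (-0.25)·(-0.25)) / 3 = 8.75/3 = 2.9167

S is symmetric (S[j,i] = S[i,j]). Assembling:

S = [[4.25, -2.1667, -1.9167],
 [-2.1667, 4.3333, 3.1667],
 [-1.9167, 3.1667, 2.9167]]


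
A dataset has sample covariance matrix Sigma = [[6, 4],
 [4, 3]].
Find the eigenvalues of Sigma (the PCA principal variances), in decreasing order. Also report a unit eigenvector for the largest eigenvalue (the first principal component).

Step 1 — characteristic polynomial of 2×2 Sigma:
  det(Sigma - λI) = λ² - trace · λ + det = 0.
  trace = 6 + 3 = 9, det = 6·3 - (4)² = 2.
Step 2 — discriminant:
  Δ = trace² - 4·det = 81 - 8 = 73.
Step 3 — eigenvalues:
  λ = (trace ± √Δ)/2 = (9 ± 8.544)/2,
  λ_1 = 8.772,  λ_2 = 0.228.

Step 4 — unit eigenvector for λ_1: solve (Sigma - λ_1 I)v = 0. First row:
  (6 - 8.772)·v_x + (4)·v_y = 0, i.e. (-2.772)·v_x + (4)·v_y = 0,
  so v ∝ (b, λ_1 - a) = (4, 2.772) = u.
  ||u|| = √((4)² + (2.772)²) = √(23.684) ≈ 4.8666,
  v_1 = u/||u|| ≈ (0.8219, 0.5696) (||v_1|| = 1).

λ_1 = 8.772,  λ_2 = 0.228;  v_1 ≈ (0.8219, 0.5696)


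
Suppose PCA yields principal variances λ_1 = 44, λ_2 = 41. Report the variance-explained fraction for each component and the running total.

Step 1 — total variance = trace(Sigma) = Σ λ_i = 44 + 41 = 85.

Step 2 — fraction explained by component i = λ_i / Σ λ:
  PC1: 44/85 = 0.5176
  PC2: 41/85 = 0.4824

Step 3 — cumulative fraction after k components = (λ_1 + ... + λ_k) / Σ λ:
  k = 1: 44/85 = 0.5176
  k = 2: (44 + 41)/85 = 85/85 = 1

Summary (fraction, with percent):

explained: PC1 0.5176 (51.76%), PC2 0.4824 (48.24%);  cumulative: 0.5176, 1


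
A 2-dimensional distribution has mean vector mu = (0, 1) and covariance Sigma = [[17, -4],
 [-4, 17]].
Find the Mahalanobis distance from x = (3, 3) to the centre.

Step 1 — centre the observation: (x - mu) = (3, 2).

Step 2 — invert Sigma. det(Sigma) = 17·17 - (-4)² = 273.
  Sigma^{-1} = (1/det) · [[d, -b], [-b, a]] = [[0.0623, 0.0147],
 [0.0147, 0.0623]].

Step 3 — form the quadratic (x - mu)^T · Sigma^{-1} · (x - mu):
  Sigma^{-1} · (x - mu) = (0.2161, 0.1685).
  (x - mu)^T · [Sigma^{-1} · (x - mu)] = (3)·(0.2161) + (2)·(0.1685) = 0.9853.

Step 4 — take square root: d = √(0.9853) ≈ 0.9926.

d(x, mu) = √(0.9853) ≈ 0.9926


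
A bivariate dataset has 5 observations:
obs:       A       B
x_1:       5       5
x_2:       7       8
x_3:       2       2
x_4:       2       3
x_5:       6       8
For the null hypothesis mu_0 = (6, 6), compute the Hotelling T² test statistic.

Step 1 — sample mean vector:
  mean(A) = (5 + 7 + 2 + 2 + 6) / 5 = 22/5 = 4.4
  mean(B) = (5 + 8 + 2 + 3 + 8) / 5 = 26/5 = 5.2
  x̄ = (4.4, 5.2),  deviation x̄ - mu_0 = (4.4, 5.2) - (6, 6) = (-1.6, -0.8).

Step 2 — sample covariance matrix, S[i,j] = (1/(n-1)) · Σ_k (x_{k,i} - mean_i) · (x_{k,j} - mean_j), divisor n-1 = 4:
  S[A,A] = ((0.6)·(0.6) + (2.6)·(2.6) + (-2.4)·(-2.4) + (-2.4)·(-2.4) + (1.6)·(1.6)) / 4 = 21.2/4 = 5.3
  S[A,B] = ((0.6)·(-0.2) + (2.6)·(2.8) + (-2.4)·(-3.2) + (-2.4)·(-2.2) + (1.6)·(2.8)) / 4 = 24.6/4 = 6.15
  S[B,B] = ((-0.2)·(-0.2) + (2.8)·(2.8) + (-3.2)·(-3.2) + (-2.2)·(-2.2) + (2.8)·(2.8)) / 4 = 30.8/4 = 7.7
  S = [[5.3, 6.15],
 [6.15, 7.7]].

Step 3 — invert S. det(S) = 5.3·7.7 - (6.15)² = 2.9875.
  S^{-1} = (1/det) · [[d, -b], [-b, a]] = [[2.5774, -2.0586],
 [-2.0586, 1.7741]].

Step 4 — quadratic form (x̄ - mu_0)^T · S^{-1} · (x̄ - mu_0):
  S^{-1} · (x̄ - mu_0) = (-2.477, 1.8745),
  (x̄ - mu_0)^T · [...] = (-1.6)·(-2.477) + (-0.8)·(1.8745) = 2.4636.

Step 5 — scale by n: T² = 5 · 2.4636 = 12.318.

T² ≈ 12.318


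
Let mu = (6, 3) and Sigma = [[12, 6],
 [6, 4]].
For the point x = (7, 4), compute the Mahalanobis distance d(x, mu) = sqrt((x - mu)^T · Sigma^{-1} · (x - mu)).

Step 1 — centre the observation: (x - mu) = (1, 1).

Step 2 — invert Sigma. det(Sigma) = 12·4 - (6)² = 12.
  Sigma^{-1} = (1/det) · [[d, -b], [-b, a]] = [[0.3333, -0.5],
 [-0.5, 1]].

Step 3 — form the quadratic (x - mu)^T · Sigma^{-1} · (x - mu):
  Sigma^{-1} · (x - mu) = (-0.1667, 0.5).
  (x - mu)^T · [Sigma^{-1} · (x - mu)] = (1)·(-0.1667) + (1)·(0.5) = 0.3333.

Step 4 — take square root: d = √(0.3333) ≈ 0.5774.

d(x, mu) = √(0.3333) ≈ 0.5774


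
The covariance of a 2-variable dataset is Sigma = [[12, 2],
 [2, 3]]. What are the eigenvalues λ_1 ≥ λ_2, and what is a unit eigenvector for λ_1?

Step 1 — characteristic polynomial of 2×2 Sigma:
  det(Sigma - λI) = λ² - trace · λ + det = 0.
  trace = 12 + 3 = 15, det = 12·3 - (2)² = 32.
Step 2 — discriminant:
  Δ = trace² - 4·det = 225 - 128 = 97.
Step 3 — eigenvalues:
  λ = (trace ± √Δ)/2 = (15 ± 9.8489)/2,
  λ_1 = 12.4244,  λ_2 = 2.5756.

Step 4 — unit eigenvector for λ_1: solve (Sigma - λ_1 I)v = 0. First row:
  (12 - 12.4244)·v_x + (2)·v_y = 0, i.e. (-0.4244)·v_x + (2)·v_y = 0,
  so v ∝ (b, λ_1 - a) = (2, 0.4244) = u.
  ||u|| = √((2)² + (0.4244)²) = √(4.1801) ≈ 2.0445,
  v_1 = u/||u|| ≈ (0.9782, 0.2076) (||v_1|| = 1).

λ_1 = 12.4244,  λ_2 = 2.5756;  v_1 ≈ (0.9782, 0.2076)


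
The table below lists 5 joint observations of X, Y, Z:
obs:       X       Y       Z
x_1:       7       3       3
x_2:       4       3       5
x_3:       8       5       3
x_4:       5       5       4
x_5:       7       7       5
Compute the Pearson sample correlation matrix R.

Step 1 — column means:
  mean(X) = (7 + 4 + 8 + 5 + 7) / 5 = 31/5 = 6.2
  mean(Y) = (3 + 3 + 5 + 5 + 7) / 5 = 23/5 = 4.6
  mean(Z) = (3 + 5 + 3 + 4 + 5) / 5 = 20/5 = 4

Step 2 — sample variances and covariances s[i,j] = (1/(n-1)) · Σ_k (x_{k,i} - mean_i) · (x_{k,j} - mean_j), with n-1 = 4:
  s[X,X] = ((0.8)·(0.8) + (-2.2)·(-2.2) + (1.8)·(1.8) + (-1.2)·(-1.2) + (0.8)·(0.8)) / 4 = 10.8/4 = 2.7
  s[X,Y] = ((0.8)·(-1.6) + (-2.2)·(-1.6) + (1.8)·(0.4) + (-1.2)·(0.4) + (0.8)·(2.4)) / 4 = 4.4/4 = 1.1
  s[X,Z] = ((0.8)·(-1) + (-2.2)·(1) + (1.8)·(-1) + (-1.2)·(0) + (0.8)·(1)) / 4 = -4/4 = -1
  s[Y,Y] = ((-1.6)·(-1.6) + (-1.6)·(-1.6) + (0.4)·(0.4) + (0.4)·(0.4) + (2.4)·(2.4)) / 4 = 11.2/4 = 2.8
  s[Y,Z] = ((-1.6)·(-1) + (-1.6)·(1) + (0.4)·(-1) + (0.4)·(0) + (2.4)·(1)) / 4 = 2/4 = 0.5
  s[Z,Z] = ((-1)·(-1) + (1)·(1) + (-1)·(-1) + (0)·(0) + (1)·(1)) / 4 = 4/4 = 1
  Sample standard deviations s_i = √(s[i,i]):
  s(X) = √(2.7) = 1.6432
  s(Y) = √(2.8) = 1.6733
  s(Z) = √(1) = 1

Step 3 — r_{ij} = s_{ij} / (s_i · s_j):
  r[X,X] = 1 (diagonal).
  r[X,Y] = 1.1 / (1.6432 · 1.6733) = 1.1 / 2.7495 = 0.4001
  r[X,Z] = -1 / (1.6432 · 1) = -1 / 1.6432 = -0.6086
  r[Y,Y] = 1 (diagonal).
  r[Y,Z] = 0.5 / (1.6733 · 1) = 0.5 / 1.6733 = 0.2988
  r[Z,Z] = 1 (diagonal).

R is symmetric with unit diagonal. Assembling:

R = [[1, 0.4001, -0.6086],
 [0.4001, 1, 0.2988],
 [-0.6086, 0.2988, 1]]


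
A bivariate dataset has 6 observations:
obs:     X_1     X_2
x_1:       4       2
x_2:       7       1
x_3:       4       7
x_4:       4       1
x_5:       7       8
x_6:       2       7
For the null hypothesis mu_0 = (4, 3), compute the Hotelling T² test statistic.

Step 1 — sample mean vector:
  mean(X_1) = (4 + 7 + 4 + 4 + 7 + 2) / 6 = 28/6 = 4.6667
  mean(X_2) = (2 + 1 + 7 + 1 + 8 + 7) / 6 = 26/6 = 4.3333
  x̄ = (4.6667, 4.3333),  deviation x̄ - mu_0 = (4.6667, 4.3333) - (4, 3) = (0.6667, 1.3333).

Step 2 — sample covariance matrix, S[i,j] = (1/(n-1)) · Σ_k (x_{k,i} - mean_i) · (x_{k,j} - mean_j), divisor n-1 = 5:
  S[X_1,X_1] = ((-0.6667)·(-0.6667) + (2.3333)·(2.3333) + (-0.6667)·(-0.6667) + (-0.6667)·(-0.6667) + (2.3333)·(2.3333) + (-2.6667)·(-2.6667)) / 5 = 19.3333/5 = 3.8667
  S[X_1,X_2] = ((-0.6667)·(-2.3333) + (2.3333)·(-3.3333) + (-0.6667)·(2.6667) + (-0.6667)·(-3.3333) + (2.3333)·(3.6667) + (-2.6667)·(2.6667)) / 5 = -4.3333/5 = -0.8667
  S[X_2,X_2] = ((-2.3333)·(-2.3333) + (-3.3333)·(-3.3333) + (2.6667)·(2.6667) + (-3.3333)·(-3.3333) + (3.6667)·(3.6667) + (2.6667)·(2.6667)) / 5 = 55.3333/5 = 11.0667
  S = [[3.8667, -0.8667],
 [-0.8667, 11.0667]].

Step 3 — invert S. det(S) = 3.8667·11.0667 - (-0.8667)² = 42.04.
  S^{-1} = (1/det) · [[d, -b], [-b, a]] = [[0.2632, 0.0206],
 [0.0206, 0.092]].

Step 4 — quadratic form (x̄ - mu_0)^T · S^{-1} · (x̄ - mu_0):
  S^{-1} · (x̄ - mu_0) = (0.203, 0.1364),
  (x̄ - mu_0)^T · [...] = (0.6667)·(0.203) + (1.3333)·(0.1364) = 0.3172.

Step 5 — scale by n: T² = 6 · 0.3172 = 1.9029.

T² ≈ 1.9029


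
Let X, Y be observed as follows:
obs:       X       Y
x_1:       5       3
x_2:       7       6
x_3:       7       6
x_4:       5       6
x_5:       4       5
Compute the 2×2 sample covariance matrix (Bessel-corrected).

Step 1 — column means:
  mean(X) = (5 + 7 + 7 + 5 + 4) / 5 = 28/5 = 5.6
  mean(Y) = (3 + 6 + 6 + 6 + 5) / 5 = 26/5 = 5.2

Step 2 — sample covariance S[i,j] = (1/(n-1)) · Σ_k (x_{k,i} - mean_i) · (x_{k,j} - mean_j), with n-1 = 4.
  S[X,X] = ((-0.6)·(-0.6) + (1.4)·(1.4) + (1.4)·(1.4) + (-0.6)·(-0.6) + (-1.6)·(-1.6)) / 4 = 7.2/4 = 1.8
  S[X,Y] = ((-0.6)·(-2.2) + (1.4)·(0.8) + (1.4)·(0.8) + (-0.6)·(0.8) + (-1.6)·(-0.2)) / 4 = 3.4/4 = 0.85
  S[Y,Y] = ((-2.2)·(-2.2) + (0.8)·(0.8) + (0.8)·(0.8) + (0.8)·(0.8) + (-0.2)·(-0.2)) / 4 = 6.8/4 = 1.7

S is symmetric (S[j,i] = S[i,j]). Assembling:

S = [[1.8, 0.85],
 [0.85, 1.7]]


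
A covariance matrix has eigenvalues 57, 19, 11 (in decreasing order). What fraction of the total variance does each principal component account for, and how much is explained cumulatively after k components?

Step 1 — total variance = trace(Sigma) = Σ λ_i = 57 + 19 + 11 = 87.

Step 2 — fraction explained by component i = λ_i / Σ λ:
  PC1: 57/87 = 0.6552
  PC2: 19/87 = 0.2184
  PC3: 11/87 = 0.1264

Step 3 — cumulative fraction after k components = (λ_1 + ... + λ_k) / Σ λ:
  k = 1: 57/87 = 0.6552
  k = 2: (57 + 19)/87 = 76/87 = 0.8736
  k = 3: (57 + 19 + 11)/87 = 87/87 = 1

Summary (fraction, with percent):

explained: PC1 0.6552 (65.52%), PC2 0.2184 (21.84%), PC3 0.1264 (12.64%);  cumulative: 0.6552, 0.8736, 1


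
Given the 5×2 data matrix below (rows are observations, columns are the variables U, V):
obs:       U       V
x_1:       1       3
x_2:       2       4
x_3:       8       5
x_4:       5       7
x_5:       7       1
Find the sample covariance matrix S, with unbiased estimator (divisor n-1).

Step 1 — column means:
  mean(U) = (1 + 2 + 8 + 5 + 7) / 5 = 23/5 = 4.6
  mean(V) = (3 + 4 + 5 + 7 + 1) / 5 = 20/5 = 4

Step 2 — sample covariance S[i,j] = (1/(n-1)) · Σ_k (x_{k,i} - mean_i) · (x_{k,j} - mean_j), with n-1 = 4.
  S[U,U] = ((-3.6)·(-3.6) + (-2.6)·(-2.6) + (3.4)·(3.4) + (0.4)·(0.4) + (2.4)·(2.4)) / 4 = 37.2/4 = 9.3
  S[U,V] = ((-3.6)·(-1) + (-2.6)·(0) + (3.4)·(1) + (0.4)·(3) + (2.4)·(-3)) / 4 = 1/4 = 0.25
  S[V,V] = ((-1)·(-1) + (0)·(0) + (1)·(1) + (3)·(3) + (-3)·(-3)) / 4 = 20/4 = 5

S is symmetric (S[j,i] = S[i,j]). Assembling:

S = [[9.3, 0.25],
 [0.25, 5]]


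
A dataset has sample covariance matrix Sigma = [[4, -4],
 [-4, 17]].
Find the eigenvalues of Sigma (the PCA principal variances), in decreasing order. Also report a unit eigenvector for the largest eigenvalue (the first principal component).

Step 1 — characteristic polynomial of 2×2 Sigma:
  det(Sigma - λI) = λ² - trace · λ + det = 0.
  trace = 4 + 17 = 21, det = 4·17 - (-4)² = 52.
Step 2 — discriminant:
  Δ = trace² - 4·det = 441 - 208 = 233.
Step 3 — eigenvalues:
  λ = (trace ± √Δ)/2 = (21 ± 15.2643)/2,
  λ_1 = 18.1322,  λ_2 = 2.8678.

Step 4 — unit eigenvector for λ_1: solve (Sigma - λ_1 I)v = 0. First row:
  (4 - 18.1322)·v_x + (-4)·v_y = 0, i.e. (-14.1322)·v_x + (-4)·v_y = 0,
  so v ∝ (b, λ_1 - a) = (-4, 14.1322); multiply by -1 so the first entry is positive: u = (4, -14.1322).
  ||u|| = √((4)² + (-14.1322)²) = √(215.7182) ≈ 14.6873,
  v_1 = u/||u|| ≈ (0.2723, -0.9622) (||v_1|| = 1).

λ_1 = 18.1322,  λ_2 = 2.8678;  v_1 ≈ (0.2723, -0.9622)


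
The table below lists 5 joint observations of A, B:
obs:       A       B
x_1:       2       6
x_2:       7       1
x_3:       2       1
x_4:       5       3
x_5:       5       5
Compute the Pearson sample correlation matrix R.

Step 1 — column means:
  mean(A) = (2 + 7 + 2 + 5 + 5) / 5 = 21/5 = 4.2
  mean(B) = (6 + 1 + 1 + 3 + 5) / 5 = 16/5 = 3.2

Step 2 — sample variances and covariances s[i,j] = (1/(n-1)) · Σ_k (x_{k,i} - mean_i) · (x_{k,j} - mean_j), with n-1 = 4:
  s[A,A] = ((-2.2)·(-2.2) + (2.8)·(2.8) + (-2.2)·(-2.2) + (0.8)·(0.8) + (0.8)·(0.8)) / 4 = 18.8/4 = 4.7
  s[A,B] = ((-2.2)·(2.8) + (2.8)·(-2.2) + (-2.2)·(-2.2) + (0.8)·(-0.2) + (0.8)·(1.8)) / 4 = -6.2/4 = -1.55
  s[B,B] = ((2.8)·(2.8) + (-2.2)·(-2.2) + (-2.2)·(-2.2) + (-0.2)·(-0.2) + (1.8)·(1.8)) / 4 = 20.8/4 = 5.2
  Sample standard deviations s_i = √(s[i,i]):
  s(A) = √(4.7) = 2.1679
  s(B) = √(5.2) = 2.2804

Step 3 — r_{ij} = s_{ij} / (s_i · s_j):
  r[A,A] = 1 (diagonal).
  r[A,B] = -1.55 / (2.1679 · 2.2804) = -1.55 / 4.9437 = -0.3135
  r[B,B] = 1 (diagonal).

R is symmetric with unit diagonal. Assembling:

R = [[1, -0.3135],
 [-0.3135, 1]]


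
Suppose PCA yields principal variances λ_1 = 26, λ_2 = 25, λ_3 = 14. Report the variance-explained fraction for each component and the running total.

Step 1 — total variance = trace(Sigma) = Σ λ_i = 26 + 25 + 14 = 65.

Step 2 — fraction explained by component i = λ_i / Σ λ:
  PC1: 26/65 = 0.4
  PC2: 25/65 = 0.3846
  PC3: 14/65 = 0.2154

Step 3 — cumulative fraction after k components = (λ_1 + ... + λ_k) / Σ λ:
  k = 1: 26/65 = 0.4
  k = 2: (26 + 25)/65 = 51/65 = 0.7846
  k = 3: (26 + 25 + 14)/65 = 65/65 = 1

Summary (fraction, with percent):

explained: PC1 0.4 (40%), PC2 0.3846 (38.46%), PC3 0.2154 (21.54%);  cumulative: 0.4, 0.7846, 1


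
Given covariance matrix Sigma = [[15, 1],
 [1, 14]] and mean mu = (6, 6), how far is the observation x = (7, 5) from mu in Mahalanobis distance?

Step 1 — centre the observation: (x - mu) = (1, -1).

Step 2 — invert Sigma. det(Sigma) = 15·14 - (1)² = 209.
  Sigma^{-1} = (1/det) · [[d, -b], [-b, a]] = [[0.067, -0.0048],
 [-0.0048, 0.0718]].

Step 3 — form the quadratic (x - mu)^T · Sigma^{-1} · (x - mu):
  Sigma^{-1} · (x - mu) = (0.0718, -0.0766).
  (x - mu)^T · [Sigma^{-1} · (x - mu)] = (1)·(0.0718) + (-1)·(-0.0766) = 0.1483.

Step 4 — take square root: d = √(0.1483) ≈ 0.3851.

d(x, mu) = √(0.1483) ≈ 0.3851


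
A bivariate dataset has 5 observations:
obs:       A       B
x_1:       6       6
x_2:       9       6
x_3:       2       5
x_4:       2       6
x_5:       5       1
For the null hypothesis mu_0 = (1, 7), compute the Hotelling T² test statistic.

Step 1 — sample mean vector:
  mean(A) = (6 + 9 + 2 + 2 + 5) / 5 = 24/5 = 4.8
  mean(B) = (6 + 6 + 5 + 6 + 1) / 5 = 24/5 = 4.8
  x̄ = (4.8, 4.8),  deviation x̄ - mu_0 = (4.8, 4.8) - (1, 7) = (3.8, -2.2).

Step 2 — sample covariance matrix, S[i,j] = (1/(n-1)) · Σ_k (x_{k,i} - mean_i) · (x_{k,j} - mean_j), divisor n-1 = 4:
  S[A,A] = ((1.2)·(1.2) + (4.2)·(4.2) + (-2.8)·(-2.8) + (-2.8)·(-2.8) + (0.2)·(0.2)) / 4 = 34.8/4 = 8.7
  S[A,B] = ((1.2)·(1.2) + (4.2)·(1.2) + (-2.8)·(0.2) + (-2.8)·(1.2) + (0.2)·(-3.8)) / 4 = 1.8/4 = 0.45
  S[B,B] = ((1.2)·(1.2) + (1.2)·(1.2) + (0.2)·(0.2) + (1.2)·(1.2) + (-3.8)·(-3.8)) / 4 = 18.8/4 = 4.7
  S = [[8.7, 0.45],
 [0.45, 4.7]].

Step 3 — invert S. det(S) = 8.7·4.7 - (0.45)² = 40.6875.
  S^{-1} = (1/det) · [[d, -b], [-b, a]] = [[0.1155, -0.0111],
 [-0.0111, 0.2138]].

Step 4 — quadratic form (x̄ - mu_0)^T · S^{-1} · (x̄ - mu_0):
  S^{-1} · (x̄ - mu_0) = (0.4633, -0.5124),
  (x̄ - mu_0)^T · [...] = (3.8)·(0.4633) + (-2.2)·(-0.5124) = 2.8879.

Step 5 — scale by n: T² = 5 · 2.8879 = 14.4393.

T² ≈ 14.4393


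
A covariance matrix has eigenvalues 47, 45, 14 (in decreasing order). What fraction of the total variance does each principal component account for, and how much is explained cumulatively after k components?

Step 1 — total variance = trace(Sigma) = Σ λ_i = 47 + 45 + 14 = 106.

Step 2 — fraction explained by component i = λ_i / Σ λ:
  PC1: 47/106 = 0.4434
  PC2: 45/106 = 0.4245
  PC3: 14/106 = 0.1321

Step 3 — cumulative fraction after k components = (λ_1 + ... + λ_k) / Σ λ:
  k = 1: 47/106 = 0.4434
  k = 2: (47 + 45)/106 = 92/106 = 0.8679
  k = 3: (47 + 45 + 14)/106 = 106/106 = 1

Summary (fraction, with percent):

explained: PC1 0.4434 (44.34%), PC2 0.4245 (42.45%), PC3 0.1321 (13.21%);  cumulative: 0.4434, 0.8679, 1


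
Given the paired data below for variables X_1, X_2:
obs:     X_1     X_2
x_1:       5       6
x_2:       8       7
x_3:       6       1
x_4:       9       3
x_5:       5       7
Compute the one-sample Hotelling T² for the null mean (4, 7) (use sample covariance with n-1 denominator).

Step 1 — sample mean vector:
  mean(X_1) = (5 + 8 + 6 + 9 + 5) / 5 = 33/5 = 6.6
  mean(X_2) = (6 + 7 + 1 + 3 + 7) / 5 = 24/5 = 4.8
  x̄ = (6.6, 4.8),  deviation x̄ - mu_0 = (6.6, 4.8) - (4, 7) = (2.6, -2.2).

Step 2 — sample covariance matrix, S[i,j] = (1/(n-1)) · Σ_k (x_{k,i} - mean_i) · (x_{k,j} - mean_j), divisor n-1 = 4:
  S[X_1,X_1] = ((-1.6)·(-1.6) + (1.4)·(1.4) + (-0.6)·(-0.6) + (2.4)·(2.4) + (-1.6)·(-1.6)) / 4 = 13.2/4 = 3.3
  S[X_1,X_2] = ((-1.6)·(1.2) + (1.4)·(2.2) + (-0.6)·(-3.8) + (2.4)·(-1.8) + (-1.6)·(2.2)) / 4 = -4.4/4 = -1.1
  S[X_2,X_2] = ((1.2)·(1.2) + (2.2)·(2.2) + (-3.8)·(-3.8) + (-1.8)·(-1.8) + (2.2)·(2.2)) / 4 = 28.8/4 = 7.2
  S = [[3.3, -1.1],
 [-1.1, 7.2]].

Step 3 — invert S. det(S) = 3.3·7.2 - (-1.1)² = 22.55.
  S^{-1} = (1/det) · [[d, -b], [-b, a]] = [[0.3193, 0.0488],
 [0.0488, 0.1463]].

Step 4 — quadratic form (x̄ - mu_0)^T · S^{-1} · (x̄ - mu_0):
  S^{-1} · (x̄ - mu_0) = (0.7228, -0.1951),
  (x̄ - mu_0)^T · [...] = (2.6)·(0.7228) + (-2.2)·(-0.1951) = 2.3086.

Step 5 — scale by n: T² = 5 · 2.3086 = 11.5432.

T² ≈ 11.5432
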